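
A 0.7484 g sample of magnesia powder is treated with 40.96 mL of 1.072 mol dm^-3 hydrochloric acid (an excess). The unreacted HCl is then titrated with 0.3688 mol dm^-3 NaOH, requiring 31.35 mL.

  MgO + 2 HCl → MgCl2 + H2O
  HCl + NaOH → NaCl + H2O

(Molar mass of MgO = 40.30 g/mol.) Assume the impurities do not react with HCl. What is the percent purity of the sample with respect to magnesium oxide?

n(HCl) added = 0.04096 × 1.072 = 0.04391 mol
n(NaOH) used in back-titration = 0.03135 × 0.3688 = 0.01156 mol
n(HCl) left over = 0.01156 mol (1:1 ratio)
n(HCl) consumed by analyte = 0.04391 − 0.01156 = 0.03235 mol
From the 1:2 ratio, n(MgO) = 1/2 × 0.03235 = 0.01617 mol
mass of MgO = 0.01617 × 40.30 = 0.6518 g
% MgO = 0.6518 / 0.7484 × 100 = 87.09 %

87.09 %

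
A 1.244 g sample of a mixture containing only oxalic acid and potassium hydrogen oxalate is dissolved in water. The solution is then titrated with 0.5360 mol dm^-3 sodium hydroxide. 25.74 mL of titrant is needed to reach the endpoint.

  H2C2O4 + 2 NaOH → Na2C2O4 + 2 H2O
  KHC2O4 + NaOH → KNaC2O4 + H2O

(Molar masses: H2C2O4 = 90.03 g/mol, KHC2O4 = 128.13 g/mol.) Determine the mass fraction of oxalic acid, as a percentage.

22.80 %

n(NaOH) = 0.02574 × 0.5360 = 0.01380 mol
Let x = n(H2C2O4), y = n(KHC2O4).
Titrant: 2x + 1y = 0.01380;  mass: 90.03x + 128.13y = 1.244
Solving, x = 3.151 × 10^-3 mol, y = 7.495 × 10^-3 mol
mass of H2C2O4 = 3.151 × 10^-3 × 90.03 = 0.2837 g
% H2C2O4 = 0.2837 / 1.244 × 100 = 22.80 %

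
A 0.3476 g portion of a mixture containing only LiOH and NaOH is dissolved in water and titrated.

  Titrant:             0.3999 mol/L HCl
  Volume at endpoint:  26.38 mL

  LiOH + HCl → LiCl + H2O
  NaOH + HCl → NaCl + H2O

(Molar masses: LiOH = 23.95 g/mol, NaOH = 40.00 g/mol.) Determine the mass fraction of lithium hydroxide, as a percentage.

31.93 %

n(HCl) = 0.02638 × 0.3999 = 0.01055 mol
Let x = n(LiOH), y = n(NaOH).
Titrant: 1x + 1y = 0.01055;  mass: 23.95x + 40.00y = 0.3476
Solving, x = 4.634 × 10^-3 mol, y = 5.915 × 10^-3 mol
mass of LiOH = 4.634 × 10^-3 × 23.95 = 0.1110 g
% LiOH = 0.1110 / 0.3476 × 100 = 31.93 %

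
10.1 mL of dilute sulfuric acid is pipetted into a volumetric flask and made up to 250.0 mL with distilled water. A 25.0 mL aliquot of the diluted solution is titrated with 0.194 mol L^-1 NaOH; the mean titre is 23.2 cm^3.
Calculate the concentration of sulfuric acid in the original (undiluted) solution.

2.23 mol/L

H2SO4 + 2 NaOH → Na2SO4 + 2 H2O
n(NaOH) = 0.0232 × 0.194 = 4.50 × 10^-3 mol
From the 1:2 ratio, n(H2SO4) in the aliquot = 1/2 × 4.50 × 10^-3 = 2.25 × 10^-3 mol
[H2SO4]_dilute = 2.25 × 10^-3 / 0.0250 = 0.0900 mol/L
Dilution factor = 250.0 / 10.1 = 24.75
[H2SO4]_stock = 0.0900 × 24.75 = 2.23 mol/L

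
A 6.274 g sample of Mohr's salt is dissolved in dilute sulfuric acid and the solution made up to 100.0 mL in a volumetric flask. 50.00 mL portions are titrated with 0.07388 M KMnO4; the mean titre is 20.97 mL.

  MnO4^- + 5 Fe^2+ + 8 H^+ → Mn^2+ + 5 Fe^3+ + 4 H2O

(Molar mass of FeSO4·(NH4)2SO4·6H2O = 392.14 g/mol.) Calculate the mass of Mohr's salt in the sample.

n(KMnO4) per titration = 0.02097 × 0.07388 = 1.549 × 10^-3 mol
From the 5:1 ratio, n(FeSO4·(NH4)2SO4·6H2O) in each aliquot = 5/1 × 1.549 × 10^-3 = 7.746 × 10^-3 mol
n(FeSO4·(NH4)2SO4·6H2O) in the whole flask = 7.746 × 10^-3 × 100.0/50.00 = 0.01549 mol
mass of FeSO4·(NH4)2SO4·6H2O = 0.01549 × 392.14 = 6.075 g

6.075 g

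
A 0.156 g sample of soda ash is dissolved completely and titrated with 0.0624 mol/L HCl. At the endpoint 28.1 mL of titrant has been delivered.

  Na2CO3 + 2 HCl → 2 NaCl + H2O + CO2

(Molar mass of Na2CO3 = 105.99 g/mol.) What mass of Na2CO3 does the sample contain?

n(HCl) = 0.0281 L × 0.0624 mol/L = 1.75 × 10^-3 mol
From the 1:2 ratio, n(Na2CO3) = 1/2 × 1.75 × 10^-3 = 8.77 × 10^-4 mol
mass of Na2CO3 = 8.77 × 10^-4 × 105.99 g/mol = 0.0929 g

0.0929 g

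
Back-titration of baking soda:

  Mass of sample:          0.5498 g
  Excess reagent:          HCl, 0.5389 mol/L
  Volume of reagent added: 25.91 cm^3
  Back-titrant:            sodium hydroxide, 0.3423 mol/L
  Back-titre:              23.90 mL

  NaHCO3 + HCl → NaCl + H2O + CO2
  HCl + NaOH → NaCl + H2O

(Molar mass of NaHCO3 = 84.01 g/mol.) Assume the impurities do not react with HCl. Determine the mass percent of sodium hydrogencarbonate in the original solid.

88.35 %

n(HCl) added = 0.02591 × 0.5389 = 0.01396 mol
n(NaOH) used in back-titration = 0.02390 × 0.3423 = 8.181 × 10^-3 mol
n(HCl) left over = 8.181 × 10^-3 mol (1:1 ratio)
n(HCl) consumed by analyte = 0.01396 − 8.181 × 10^-3 = 5.782 × 10^-3 mol
n(NaHCO3) = 5.782 × 10^-3 mol (1:1 ratio)
mass of NaHCO3 = 5.782 × 10^-3 × 84.01 = 0.4857 g
% NaHCO3 = 0.4857 / 0.5498 × 100 = 88.35 %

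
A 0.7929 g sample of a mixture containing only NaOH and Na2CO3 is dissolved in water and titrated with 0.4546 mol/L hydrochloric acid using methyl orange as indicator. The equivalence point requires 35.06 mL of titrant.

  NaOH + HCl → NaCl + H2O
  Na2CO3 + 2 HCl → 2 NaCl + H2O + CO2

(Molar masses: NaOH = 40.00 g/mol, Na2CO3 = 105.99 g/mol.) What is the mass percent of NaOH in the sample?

20.09 %

n(HCl) = 0.03506 × 0.4546 = 0.01594 mol
Let x = n(NaOH), y = n(Na2CO3).
Titrant: 1x + 2y = 0.01594;  mass: 40.00x + 105.99y = 0.7929
Solving, x = 3.982 × 10^-3 mol, y = 5.978 × 10^-3 mol
mass of NaOH = 3.982 × 10^-3 × 40.00 = 0.1593 g
% NaOH = 0.1593 / 0.7929 × 100 = 20.09 %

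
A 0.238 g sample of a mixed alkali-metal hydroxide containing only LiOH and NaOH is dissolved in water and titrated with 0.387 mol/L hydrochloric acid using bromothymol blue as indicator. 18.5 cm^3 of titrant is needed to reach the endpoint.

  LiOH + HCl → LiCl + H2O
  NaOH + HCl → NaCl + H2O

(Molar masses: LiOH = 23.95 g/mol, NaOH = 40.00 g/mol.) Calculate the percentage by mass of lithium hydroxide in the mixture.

30.3 %

n(HCl) = 0.0185 × 0.387 = 7.16 × 10^-3 mol
Let x = n(LiOH), y = n(NaOH).
Titrant: 1x + 1y = 7.16 × 10^-3;  mass: 23.95x + 40.00y = 0.238
Solving, x = 3.01 × 10^-3 mol, y = 4.15 × 10^-3 mol
mass of LiOH = 3.01 × 10^-3 × 23.95 = 0.0722 g
% LiOH = 0.0722 / 0.238 × 100 = 30.3 %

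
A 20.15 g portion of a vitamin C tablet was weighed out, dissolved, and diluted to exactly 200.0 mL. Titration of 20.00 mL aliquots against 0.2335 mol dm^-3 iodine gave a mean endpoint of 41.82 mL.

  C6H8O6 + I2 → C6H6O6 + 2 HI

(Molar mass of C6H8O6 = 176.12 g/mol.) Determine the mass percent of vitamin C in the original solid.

n(I2) per titration = 0.04182 × 0.2335 = 9.765 × 10^-3 mol
n(C6H8O6) in each aliquot = 9.765 × 10^-3 mol (1:1 ratio)
n(C6H8O6) in the whole flask = 9.765 × 10^-3 × 200.0/20.00 = 0.09765 mol
mass of C6H8O6 = 0.09765 × 176.12 = 17.20 g
% C6H8O6 = 17.20 / 20.15 × 100 = 85.35 %

85.35 %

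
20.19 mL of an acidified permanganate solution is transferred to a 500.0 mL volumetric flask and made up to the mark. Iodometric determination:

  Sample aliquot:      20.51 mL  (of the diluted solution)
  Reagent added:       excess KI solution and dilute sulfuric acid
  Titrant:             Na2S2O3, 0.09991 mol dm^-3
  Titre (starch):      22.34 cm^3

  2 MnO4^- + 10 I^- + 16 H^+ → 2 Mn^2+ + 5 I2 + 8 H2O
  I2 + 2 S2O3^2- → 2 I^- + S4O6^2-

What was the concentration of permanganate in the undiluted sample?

n(S2O3^2-) = 0.02234 × 0.09991 = 2.232 × 10^-3 mol
n(I2) = n(S2O3^2-)/2 = 1.116 × 10^-3 mol
From the 2:5 ratio, n(MnO4^-) in the aliquot = 2/5 × 1.116 × 10^-3 = 4.464 × 10^-4 mol
[MnO4^-]_dilute = 4.464 × 10^-4 / 0.02051 = 0.02176 mol/L
[MnO4^-]_original = 0.02176 × 500.0/20.19 = 0.5390 mol/L

0.5390 mol/L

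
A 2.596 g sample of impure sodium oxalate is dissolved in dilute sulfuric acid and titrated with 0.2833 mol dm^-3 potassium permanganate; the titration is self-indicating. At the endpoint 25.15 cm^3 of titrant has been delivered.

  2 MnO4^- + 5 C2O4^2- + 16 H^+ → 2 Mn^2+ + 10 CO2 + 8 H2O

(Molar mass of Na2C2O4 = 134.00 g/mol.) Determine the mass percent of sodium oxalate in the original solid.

91.94 %

n(KMnO4) = 0.02515 L × 0.2833 mol/L = 7.125 × 10^-3 mol
From the 5:2 ratio, n(Na2C2O4) = 5/2 × 7.125 × 10^-3 = 0.01781 mol
mass of Na2C2O4 = 0.01781 × 134.00 g/mol = 2.387 g
% Na2C2O4 = 2.387 / 2.596 × 100 = 91.94 %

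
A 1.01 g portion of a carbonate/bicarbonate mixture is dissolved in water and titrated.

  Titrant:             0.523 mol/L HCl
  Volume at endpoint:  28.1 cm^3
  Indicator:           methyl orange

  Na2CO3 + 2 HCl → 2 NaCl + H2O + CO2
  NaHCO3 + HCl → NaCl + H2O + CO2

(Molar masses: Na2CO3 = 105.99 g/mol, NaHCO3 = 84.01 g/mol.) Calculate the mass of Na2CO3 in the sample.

0.384 g

n(HCl) = 0.0281 × 0.523 = 0.0147 mol
Let x = n(Na2CO3), y = n(NaHCO3).
Titrant: 2x + 1y = 0.0147;  mass: 105.99x + 84.01y = 1.01
Solving, x = 3.62 × 10^-3 mol, y = 7.45 × 10^-3 mol
mass of Na2CO3 = 3.62 × 10^-3 × 105.99 = 0.384 g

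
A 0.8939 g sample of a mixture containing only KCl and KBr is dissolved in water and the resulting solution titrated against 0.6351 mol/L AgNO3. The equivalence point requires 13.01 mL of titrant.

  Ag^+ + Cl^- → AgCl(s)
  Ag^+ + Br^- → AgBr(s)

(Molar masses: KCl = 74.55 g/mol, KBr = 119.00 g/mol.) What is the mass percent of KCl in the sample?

16.77 %

n(AgNO3) = 0.01301 × 0.6351 = 8.263 × 10^-3 mol
Let x = n(KCl), y = n(KBr).
Titrant: 1x + 1y = 8.263 × 10^-3;  mass: 74.55x + 119.00y = 0.8939
Solving, x = 2.010 × 10^-3 mol, y = 6.252 × 10^-3 mol
mass of KCl = 2.010 × 10^-3 × 74.55 = 0.1499 g
% KCl = 0.1499 / 0.8939 × 100 = 16.77 %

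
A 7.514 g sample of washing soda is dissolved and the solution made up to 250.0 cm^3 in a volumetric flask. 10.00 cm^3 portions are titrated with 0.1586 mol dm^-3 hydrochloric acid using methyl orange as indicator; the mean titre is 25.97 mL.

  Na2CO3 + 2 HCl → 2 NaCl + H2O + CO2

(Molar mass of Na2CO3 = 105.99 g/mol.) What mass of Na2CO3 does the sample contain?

5.457 g

n(HCl) per titration = 0.02597 × 0.1586 = 4.119 × 10^-3 mol
From the 1:2 ratio, n(Na2CO3) in each aliquot = 1/2 × 4.119 × 10^-3 = 2.059 × 10^-3 mol
n(Na2CO3) in the whole flask = 2.059 × 10^-3 × 250.0/10.00 = 0.05149 mol
mass of Na2CO3 = 0.05149 × 105.99 = 5.457 g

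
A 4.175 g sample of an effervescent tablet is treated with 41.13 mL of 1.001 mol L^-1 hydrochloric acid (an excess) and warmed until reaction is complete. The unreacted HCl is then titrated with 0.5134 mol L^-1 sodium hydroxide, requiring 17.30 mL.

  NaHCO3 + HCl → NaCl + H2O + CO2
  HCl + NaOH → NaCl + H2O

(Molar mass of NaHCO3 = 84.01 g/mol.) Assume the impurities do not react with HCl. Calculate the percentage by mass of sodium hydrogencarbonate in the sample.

n(HCl) added = 0.04113 × 1.001 = 0.04117 mol
n(NaOH) used in back-titration = 0.01730 × 0.5134 = 8.882 × 10^-3 mol
n(HCl) left over = 8.882 × 10^-3 mol (1:1 ratio)
n(HCl) consumed by analyte = 0.04117 − 8.882 × 10^-3 = 0.03229 mol
n(NaHCO3) = 0.03229 mol (1:1 ratio)
mass of NaHCO3 = 0.03229 × 84.01 = 2.713 g
% NaHCO3 = 2.713 / 4.175 × 100 = 64.97 %

64.97 %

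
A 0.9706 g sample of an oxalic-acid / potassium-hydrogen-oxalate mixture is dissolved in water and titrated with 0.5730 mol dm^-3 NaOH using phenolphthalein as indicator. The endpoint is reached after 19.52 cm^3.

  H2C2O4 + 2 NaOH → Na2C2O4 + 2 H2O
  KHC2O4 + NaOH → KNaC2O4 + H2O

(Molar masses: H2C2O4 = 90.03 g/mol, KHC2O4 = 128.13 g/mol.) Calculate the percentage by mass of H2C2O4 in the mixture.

25.81 %

n(NaOH) = 0.01952 × 0.5730 = 0.01118 mol
Let x = n(H2C2O4), y = n(KHC2O4).
Titrant: 2x + 1y = 0.01118;  mass: 90.03x + 128.13y = 0.9706
Solving, x = 2.782 × 10^-3 mol, y = 5.620 × 10^-3 mol
mass of H2C2O4 = 2.782 × 10^-3 × 90.03 = 0.2505 g
% H2C2O4 = 0.2505 / 0.9706 × 100 = 25.81 %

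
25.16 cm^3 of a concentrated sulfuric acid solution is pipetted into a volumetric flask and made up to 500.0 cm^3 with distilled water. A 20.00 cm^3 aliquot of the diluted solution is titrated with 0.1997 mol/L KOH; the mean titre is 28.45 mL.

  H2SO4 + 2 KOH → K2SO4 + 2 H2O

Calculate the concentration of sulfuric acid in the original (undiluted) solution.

n(KOH) = 0.02845 × 0.1997 = 5.681 × 10^-3 mol
From the 1:2 ratio, n(H2SO4) in the aliquot = 1/2 × 5.681 × 10^-3 = 2.841 × 10^-3 mol
[H2SO4]_dilute = 2.841 × 10^-3 / 0.02000 = 0.1420 mol/L
Dilution factor = 500.0 / 25.16 = 19.87
[H2SO4]_stock = 0.1420 × 19.87 = 2.823 mol/L

2.823 mol/L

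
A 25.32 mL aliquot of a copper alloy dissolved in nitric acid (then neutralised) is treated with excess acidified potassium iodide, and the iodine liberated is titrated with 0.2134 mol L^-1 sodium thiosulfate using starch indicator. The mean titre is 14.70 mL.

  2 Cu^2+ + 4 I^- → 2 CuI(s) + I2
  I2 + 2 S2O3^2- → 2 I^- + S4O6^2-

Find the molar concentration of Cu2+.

n(S2O3^2-) = 0.01470 × 0.2134 = 3.137 × 10^-3 mol
n(I2) = n(S2O3^2-)/2 = 1.568 × 10^-3 mol
From the 2:1 ratio, n(Cu2+) in the aliquot = 2/1 × 1.568 × 10^-3 = 3.137 × 10^-3 mol
[Cu2+] = 3.137 × 10^-3 / 0.02532 = 0.1239 mol/L

0.1239 mol/L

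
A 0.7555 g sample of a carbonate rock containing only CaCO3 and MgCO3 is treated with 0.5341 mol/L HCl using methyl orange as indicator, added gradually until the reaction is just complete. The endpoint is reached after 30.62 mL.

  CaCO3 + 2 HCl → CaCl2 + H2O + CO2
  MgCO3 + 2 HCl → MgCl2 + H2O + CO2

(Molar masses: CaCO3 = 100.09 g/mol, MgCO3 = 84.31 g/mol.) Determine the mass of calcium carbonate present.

0.4192 g

n(HCl) = 0.03062 × 0.5341 = 0.01635 mol
Let x = n(CaCO3), y = n(MgCO3).
Titrant: 2x + 2y = 0.01635;  mass: 100.09x + 84.31y = 0.7555
Solving, x = 4.188 × 10^-3 mol, y = 3.989 × 10^-3 mol
mass of CaCO3 = 4.188 × 10^-3 × 100.09 = 0.4192 g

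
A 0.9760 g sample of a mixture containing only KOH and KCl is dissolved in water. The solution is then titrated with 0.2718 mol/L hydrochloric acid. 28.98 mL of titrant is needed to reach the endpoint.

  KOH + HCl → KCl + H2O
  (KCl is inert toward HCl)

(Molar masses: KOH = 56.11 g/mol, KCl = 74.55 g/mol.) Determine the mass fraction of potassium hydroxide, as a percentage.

45.28 %

n(HCl) = 0.02898 × 0.2718 = 7.877 × 10^-3 mol
Let x = n(KOH), y = n(KCl).
Titrant: 1x = 7.877 × 10^-3;  mass: 56.11x + 74.55y = 0.9760
Solving, x = 7.877 × 10^-3 mol, y = 7.163 × 10^-3 mol
mass of KOH = 7.877 × 10^-3 × 56.11 = 0.4420 g
% KOH = 0.4420 / 0.9760 × 100 = 45.28 %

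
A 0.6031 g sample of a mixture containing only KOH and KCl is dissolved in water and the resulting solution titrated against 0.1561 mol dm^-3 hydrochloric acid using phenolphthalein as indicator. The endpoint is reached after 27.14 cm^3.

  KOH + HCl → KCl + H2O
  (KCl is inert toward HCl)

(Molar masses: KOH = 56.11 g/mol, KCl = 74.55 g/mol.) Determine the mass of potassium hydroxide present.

0.2377 g

n(HCl) = 0.02714 × 0.1561 = 4.237 × 10^-3 mol
Let x = n(KOH), y = n(KCl).
Titrant: 1x = 4.237 × 10^-3;  mass: 56.11x + 74.55y = 0.6031
Solving, x = 4.237 × 10^-3 mol, y = 4.901 × 10^-3 mol
mass of KOH = 4.237 × 10^-3 × 56.11 = 0.2377 g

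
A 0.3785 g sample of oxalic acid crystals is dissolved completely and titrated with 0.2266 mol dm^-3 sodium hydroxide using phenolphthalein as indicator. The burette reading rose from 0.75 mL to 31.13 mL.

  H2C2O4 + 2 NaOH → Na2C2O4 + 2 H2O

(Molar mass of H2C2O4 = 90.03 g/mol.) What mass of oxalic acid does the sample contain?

n(NaOH) = 0.03038 L × 0.2266 mol/L = 6.884 × 10^-3 mol
From the 1:2 ratio, n(H2C2O4) = 1/2 × 6.884 × 10^-3 = 3.442 × 10^-3 mol
mass of H2C2O4 = 3.442 × 10^-3 × 90.03 g/mol = 0.3099 g

0.3099 g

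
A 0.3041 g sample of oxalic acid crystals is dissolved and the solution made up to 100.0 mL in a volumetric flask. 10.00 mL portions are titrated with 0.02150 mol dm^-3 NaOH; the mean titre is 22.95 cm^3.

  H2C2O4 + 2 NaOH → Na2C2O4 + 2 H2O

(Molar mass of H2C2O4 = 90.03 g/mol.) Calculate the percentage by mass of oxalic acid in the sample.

73.04 %

n(NaOH) per titration = 0.02295 × 0.02150 = 4.934 × 10^-4 mol
From the 1:2 ratio, n(H2C2O4) in each aliquot = 1/2 × 4.934 × 10^-4 = 2.467 × 10^-4 mol
n(H2C2O4) in the whole flask = 2.467 × 10^-4 × 100.0/10.00 = 2.467 × 10^-3 mol
mass of H2C2O4 = 2.467 × 10^-3 × 90.03 = 0.2221 g
% H2C2O4 = 0.2221 / 0.3041 × 100 = 73.04 %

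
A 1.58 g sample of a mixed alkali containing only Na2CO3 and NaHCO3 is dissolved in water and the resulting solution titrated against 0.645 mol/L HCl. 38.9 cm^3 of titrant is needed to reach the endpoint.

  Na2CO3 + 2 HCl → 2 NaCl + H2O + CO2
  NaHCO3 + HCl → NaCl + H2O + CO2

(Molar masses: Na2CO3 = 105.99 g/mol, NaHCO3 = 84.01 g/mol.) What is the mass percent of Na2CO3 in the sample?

n(HCl) = 0.0389 × 0.645 = 0.0251 mol
Let x = n(Na2CO3), y = n(NaHCO3).
Titrant: 2x + 1y = 0.0251;  mass: 105.99x + 84.01y = 1.58
Solving, x = 8.51 × 10^-3 mol, y = 8.07 × 10^-3 mol
mass of Na2CO3 = 8.51 × 10^-3 × 105.99 = 0.902 g
% Na2CO3 = 0.902 / 1.58 × 100 = 57.1 %

57.1 %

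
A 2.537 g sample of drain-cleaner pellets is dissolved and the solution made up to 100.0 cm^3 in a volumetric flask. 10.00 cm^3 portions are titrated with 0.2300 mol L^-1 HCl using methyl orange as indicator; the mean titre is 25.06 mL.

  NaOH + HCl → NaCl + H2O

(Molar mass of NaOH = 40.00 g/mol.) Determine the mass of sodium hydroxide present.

n(HCl) per titration = 0.02506 × 0.2300 = 5.764 × 10^-3 mol
n(NaOH) in each aliquot = 5.764 × 10^-3 mol (1:1 ratio)
n(NaOH) in the whole flask = 5.764 × 10^-3 × 100.0/10.00 = 0.05764 mol
mass of NaOH = 0.05764 × 40.00 = 2.306 g

2.306 g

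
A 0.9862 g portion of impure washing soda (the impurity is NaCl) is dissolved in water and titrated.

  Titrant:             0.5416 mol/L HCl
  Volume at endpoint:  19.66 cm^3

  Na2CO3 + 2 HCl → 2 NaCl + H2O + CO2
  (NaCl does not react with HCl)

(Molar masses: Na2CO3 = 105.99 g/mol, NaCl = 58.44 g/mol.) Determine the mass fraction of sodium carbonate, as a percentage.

57.22 %

n(HCl) = 0.01966 × 0.5416 = 0.01065 mol
Let x = n(Na2CO3), y = n(NaCl).
Titrant: 2x = 0.01065;  mass: 105.99x + 58.44y = 0.9862
Solving, x = 5.324 × 10^-3 mol, y = 7.220 × 10^-3 mol
mass of Na2CO3 = 5.324 × 10^-3 × 105.99 = 0.5643 g
% Na2CO3 = 0.5643 / 0.9862 × 100 = 57.22 %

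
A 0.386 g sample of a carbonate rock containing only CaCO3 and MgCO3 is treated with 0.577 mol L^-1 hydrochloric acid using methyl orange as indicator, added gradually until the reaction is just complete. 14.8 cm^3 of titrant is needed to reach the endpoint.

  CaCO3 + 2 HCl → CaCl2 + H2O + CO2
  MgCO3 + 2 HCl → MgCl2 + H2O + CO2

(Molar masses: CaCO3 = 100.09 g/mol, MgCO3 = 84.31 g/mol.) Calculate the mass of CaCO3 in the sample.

n(HCl) = 0.0148 × 0.577 = 8.54 × 10^-3 mol
Let x = n(CaCO3), y = n(MgCO3).
Titrant: 2x + 2y = 8.54 × 10^-3;  mass: 100.09x + 84.31y = 0.386
Solving, x = 1.65 × 10^-3 mol, y = 2.62 × 10^-3 mol
mass of CaCO3 = 1.65 × 10^-3 × 100.09 = 0.165 g

0.165 g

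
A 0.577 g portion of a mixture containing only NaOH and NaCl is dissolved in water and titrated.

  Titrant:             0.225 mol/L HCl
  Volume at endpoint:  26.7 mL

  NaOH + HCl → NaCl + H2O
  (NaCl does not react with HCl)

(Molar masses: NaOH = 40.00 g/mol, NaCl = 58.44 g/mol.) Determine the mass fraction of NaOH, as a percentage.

n(HCl) = 0.0267 × 0.225 = 6.01 × 10^-3 mol
Let x = n(NaOH), y = n(NaCl).
Titrant: 1x = 6.01 × 10^-3;  mass: 40.00x + 58.44y = 0.577
Solving, x = 6.01 × 10^-3 mol, y = 5.76 × 10^-3 mol
mass of NaOH = 6.01 × 10^-3 × 40.00 = 0.240 g
% NaOH = 0.240 / 0.577 × 100 = 41.6 %

41.6 %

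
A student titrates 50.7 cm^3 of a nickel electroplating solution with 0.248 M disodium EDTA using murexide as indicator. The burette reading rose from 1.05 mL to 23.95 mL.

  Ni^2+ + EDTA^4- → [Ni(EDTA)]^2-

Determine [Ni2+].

n(EDTA) = 0.0229 L × 0.248 mol/L = 5.68 × 10^-3 mol
n(Ni2+) = 5.68 × 10^-3 mol (1:1 mole ratio)
[Ni2+] = 5.68 × 10^-3 mol / 0.0507 L = 0.112 mol/L

0.112 M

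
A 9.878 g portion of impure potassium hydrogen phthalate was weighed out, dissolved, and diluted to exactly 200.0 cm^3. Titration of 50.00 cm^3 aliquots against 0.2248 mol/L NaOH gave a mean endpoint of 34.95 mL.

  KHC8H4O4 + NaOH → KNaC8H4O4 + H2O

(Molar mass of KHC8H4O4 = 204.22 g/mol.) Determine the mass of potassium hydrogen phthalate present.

n(NaOH) per titration = 0.03495 × 0.2248 = 7.857 × 10^-3 mol
n(KHC8H4O4) in each aliquot = 7.857 × 10^-3 mol (1:1 ratio)
n(KHC8H4O4) in the whole flask = 7.857 × 10^-3 × 200.0/50.00 = 0.03143 mol
mass of KHC8H4O4 = 0.03143 × 204.22 = 6.418 g

6.418 g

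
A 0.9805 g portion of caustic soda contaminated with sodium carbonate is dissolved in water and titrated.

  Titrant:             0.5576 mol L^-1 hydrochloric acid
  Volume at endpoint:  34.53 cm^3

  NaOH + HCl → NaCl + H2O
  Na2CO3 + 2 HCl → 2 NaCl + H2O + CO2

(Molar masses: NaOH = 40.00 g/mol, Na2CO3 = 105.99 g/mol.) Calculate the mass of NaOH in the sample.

0.1227 g

n(HCl) = 0.03453 × 0.5576 = 0.01925 mol
Let x = n(NaOH), y = n(Na2CO3).
Titrant: 1x + 2y = 0.01925;  mass: 40.00x + 105.99y = 0.9805
Solving, x = 3.067 × 10^-3 mol, y = 8.093 × 10^-3 mol
mass of NaOH = 3.067 × 10^-3 × 40.00 = 0.1227 g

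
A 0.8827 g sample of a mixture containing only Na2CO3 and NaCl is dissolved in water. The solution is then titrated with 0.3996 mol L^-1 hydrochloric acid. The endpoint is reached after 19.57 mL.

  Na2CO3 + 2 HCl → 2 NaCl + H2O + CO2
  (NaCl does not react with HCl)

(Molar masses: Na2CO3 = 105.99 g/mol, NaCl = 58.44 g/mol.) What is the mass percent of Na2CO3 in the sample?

46.95 %

n(HCl) = 0.01957 × 0.3996 = 7.820 × 10^-3 mol
Let x = n(Na2CO3), y = n(NaCl).
Titrant: 2x = 7.820 × 10^-3;  mass: 105.99x + 58.44y = 0.8827
Solving, x = 3.910 × 10^-3 mol, y = 8.013 × 10^-3 mol
mass of Na2CO3 = 3.910 × 10^-3 × 105.99 = 0.4144 g
% Na2CO3 = 0.4144 / 0.8827 × 100 = 46.95 %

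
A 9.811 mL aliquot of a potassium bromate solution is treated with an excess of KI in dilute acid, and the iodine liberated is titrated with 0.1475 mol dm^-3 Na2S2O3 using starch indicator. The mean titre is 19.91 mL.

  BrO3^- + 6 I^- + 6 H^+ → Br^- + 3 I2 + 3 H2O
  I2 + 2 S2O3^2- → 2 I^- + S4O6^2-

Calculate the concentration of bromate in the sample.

0.04989 mol/L

n(S2O3^2-) = 0.01991 × 0.1475 = 2.937 × 10^-3 mol
n(I2) = n(S2O3^2-)/2 = 1.468 × 10^-3 mol
From the 1:3 ratio, n(BrO3^-) in the aliquot = 1/3 × 1.468 × 10^-3 = 4.895 × 10^-4 mol
[BrO3^-] = 4.895 × 10^-4 / 0.009811 = 0.04989 mol/L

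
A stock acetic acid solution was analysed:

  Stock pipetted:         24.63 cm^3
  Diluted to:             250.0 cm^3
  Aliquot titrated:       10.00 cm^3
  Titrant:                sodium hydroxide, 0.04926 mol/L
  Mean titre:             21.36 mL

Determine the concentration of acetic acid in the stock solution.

CH3COOH + NaOH → CH3COONa + H2O
n(NaOH) = 0.02136 × 0.04926 = 1.052 × 10^-3 mol
n(CH3COOH) in the aliquot = 1.052 × 10^-3 mol (1:1 ratio)
[CH3COOH]_dilute = 1.052 × 10^-3 / 0.01000 = 0.1052 mol/L
Dilution factor = 250.0 / 24.63 = 10.15
[CH3COOH]_stock = 0.1052 × 10.15 = 1.068 mol/L

1.068 mol/L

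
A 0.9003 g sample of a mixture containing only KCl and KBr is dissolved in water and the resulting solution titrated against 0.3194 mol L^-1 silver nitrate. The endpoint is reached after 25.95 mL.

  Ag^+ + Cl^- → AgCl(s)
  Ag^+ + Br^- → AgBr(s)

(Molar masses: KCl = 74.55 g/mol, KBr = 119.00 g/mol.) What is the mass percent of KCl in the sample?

n(AgNO3) = 0.02595 × 0.3194 = 8.288 × 10^-3 mol
Let x = n(KCl), y = n(KBr).
Titrant: 1x + 1y = 8.288 × 10^-3;  mass: 74.55x + 119.00y = 0.9003
Solving, x = 1.935 × 10^-3 mol, y = 6.353 × 10^-3 mol
mass of KCl = 1.935 × 10^-3 × 74.55 = 0.1443 g
% KCl = 0.1443 / 0.9003 × 100 = 16.03 %

16.03 %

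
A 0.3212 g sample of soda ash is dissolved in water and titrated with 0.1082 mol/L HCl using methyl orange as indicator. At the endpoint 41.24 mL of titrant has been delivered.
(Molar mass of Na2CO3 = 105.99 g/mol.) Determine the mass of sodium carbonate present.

Na2CO3 + 2 HCl → 2 NaCl + H2O + CO2
n(HCl) = 0.04124 L × 0.1082 mol/L = 4.462 × 10^-3 mol
From the 1:2 ratio, n(Na2CO3) = 1/2 × 4.462 × 10^-3 = 2.231 × 10^-3 mol
mass of Na2CO3 = 2.231 × 10^-3 × 105.99 g/mol = 0.2365 g

0.2365 g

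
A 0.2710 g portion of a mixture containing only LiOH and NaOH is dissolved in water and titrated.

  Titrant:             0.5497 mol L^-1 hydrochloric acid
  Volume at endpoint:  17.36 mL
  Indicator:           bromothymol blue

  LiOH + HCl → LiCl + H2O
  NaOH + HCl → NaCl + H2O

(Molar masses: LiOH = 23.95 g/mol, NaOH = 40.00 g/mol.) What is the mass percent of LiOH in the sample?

60.96 %

n(HCl) = 0.01736 × 0.5497 = 9.543 × 10^-3 mol
Let x = n(LiOH), y = n(NaOH).
Titrant: 1x + 1y = 9.543 × 10^-3;  mass: 23.95x + 40.00y = 0.2710
Solving, x = 6.898 × 10^-3 mol, y = 2.645 × 10^-3 mol
mass of LiOH = 6.898 × 10^-3 × 23.95 = 0.1652 g
% LiOH = 0.1652 / 0.2710 × 100 = 60.96 %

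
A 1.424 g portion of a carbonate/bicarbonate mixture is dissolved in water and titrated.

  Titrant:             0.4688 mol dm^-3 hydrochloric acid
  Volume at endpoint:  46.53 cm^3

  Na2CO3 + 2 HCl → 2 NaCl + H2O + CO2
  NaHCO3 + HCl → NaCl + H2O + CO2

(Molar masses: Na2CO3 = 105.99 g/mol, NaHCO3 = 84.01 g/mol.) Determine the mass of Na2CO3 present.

0.6981 g

n(HCl) = 0.04653 × 0.4688 = 0.02181 mol
Let x = n(Na2CO3), y = n(NaHCO3).
Titrant: 2x + 1y = 0.02181;  mass: 105.99x + 84.01y = 1.424
Solving, x = 6.586 × 10^-3 mol, y = 8.641 × 10^-3 mol
mass of Na2CO3 = 6.586 × 10^-3 × 105.99 = 0.6981 g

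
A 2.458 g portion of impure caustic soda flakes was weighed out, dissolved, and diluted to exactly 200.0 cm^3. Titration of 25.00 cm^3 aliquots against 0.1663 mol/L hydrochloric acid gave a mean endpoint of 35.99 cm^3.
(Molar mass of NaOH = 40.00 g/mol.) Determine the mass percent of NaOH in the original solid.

77.92 %

NaOH + HCl → NaCl + H2O
n(HCl) per titration = 0.03599 × 0.1663 = 5.985 × 10^-3 mol
n(NaOH) in each aliquot = 5.985 × 10^-3 mol (1:1 ratio)
n(NaOH) in the whole flask = 5.985 × 10^-3 × 200.0/25.00 = 0.04788 mol
mass of NaOH = 0.04788 × 40.00 = 1.915 g
% NaOH = 1.915 / 2.458 × 100 = 77.92 %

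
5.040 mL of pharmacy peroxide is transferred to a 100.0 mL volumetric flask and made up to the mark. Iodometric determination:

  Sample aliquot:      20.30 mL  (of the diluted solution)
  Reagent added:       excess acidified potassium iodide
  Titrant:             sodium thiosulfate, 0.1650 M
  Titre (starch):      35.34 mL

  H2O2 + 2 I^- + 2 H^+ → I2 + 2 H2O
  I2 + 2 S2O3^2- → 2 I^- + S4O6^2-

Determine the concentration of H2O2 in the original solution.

n(S2O3^2-) = 0.03534 × 0.1650 = 5.831 × 10^-3 mol
n(I2) = n(S2O3^2-)/2 = 2.916 × 10^-3 mol
n(H2O2) in the aliquot = 2.916 × 10^-3 mol (1:1 ratio)
[H2O2]_dilute = 2.916 × 10^-3 / 0.02030 = 0.1436 mol/L
[H2O2]_original = 0.1436 × 100.0/5.040 = 2.850 mol/L

2.850 M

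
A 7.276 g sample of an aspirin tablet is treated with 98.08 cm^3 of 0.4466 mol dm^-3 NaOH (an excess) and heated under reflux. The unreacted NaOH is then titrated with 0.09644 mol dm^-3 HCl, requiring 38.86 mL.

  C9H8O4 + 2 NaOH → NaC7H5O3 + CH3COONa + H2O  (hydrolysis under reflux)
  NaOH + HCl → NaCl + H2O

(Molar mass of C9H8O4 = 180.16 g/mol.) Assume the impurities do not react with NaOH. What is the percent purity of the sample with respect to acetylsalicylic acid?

49.59 %

n(NaOH) added = 0.09808 × 0.4466 = 0.04380 mol
n(HCl) used in back-titration = 0.03886 × 0.09644 = 3.748 × 10^-3 mol
n(NaOH) left over = 3.748 × 10^-3 mol (1:1 ratio)
n(NaOH) consumed by analyte = 0.04380 − 3.748 × 10^-3 = 0.04005 mol
From the 1:2 ratio, n(C9H8O4) = 1/2 × 0.04005 = 0.02003 mol
mass of C9H8O4 = 0.02003 × 180.16 = 3.608 g
% C9H8O4 = 3.608 / 7.276 × 100 = 49.59 %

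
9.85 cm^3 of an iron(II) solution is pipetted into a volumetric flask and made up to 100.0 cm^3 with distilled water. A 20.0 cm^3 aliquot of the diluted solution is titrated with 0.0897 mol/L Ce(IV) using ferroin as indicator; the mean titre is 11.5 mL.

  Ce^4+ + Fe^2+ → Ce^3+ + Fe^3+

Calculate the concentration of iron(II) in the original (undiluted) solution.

n(Ce4+) = 0.0115 × 0.0897 = 1.03 × 10^-3 mol
n(Fe2+) in the aliquot = 1.03 × 10^-3 mol (1:1 ratio)
[Fe2+]_dilute = 1.03 × 10^-3 / 0.0200 = 0.0516 mol/L
Dilution factor = 100.0 / 9.85 = 10.15
[Fe2+]_stock = 0.0516 × 10.15 = 0.524 mol/L

0.524 mol/L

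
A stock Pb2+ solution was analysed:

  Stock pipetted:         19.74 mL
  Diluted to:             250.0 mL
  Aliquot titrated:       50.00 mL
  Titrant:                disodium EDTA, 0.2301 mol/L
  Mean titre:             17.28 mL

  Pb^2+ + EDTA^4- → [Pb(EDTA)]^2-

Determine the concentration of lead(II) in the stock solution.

n(EDTA) = 0.01728 × 0.2301 = 3.976 × 10^-3 mol
n(Pb2+) in the aliquot = 3.976 × 10^-3 mol (1:1 ratio)
[Pb2+]_dilute = 3.976 × 10^-3 / 0.05000 = 0.07952 mol/L
Dilution factor = 250.0 / 19.74 = 12.66
[Pb2+]_stock = 0.07952 × 12.66 = 1.007 mol/L

1.007 mol/L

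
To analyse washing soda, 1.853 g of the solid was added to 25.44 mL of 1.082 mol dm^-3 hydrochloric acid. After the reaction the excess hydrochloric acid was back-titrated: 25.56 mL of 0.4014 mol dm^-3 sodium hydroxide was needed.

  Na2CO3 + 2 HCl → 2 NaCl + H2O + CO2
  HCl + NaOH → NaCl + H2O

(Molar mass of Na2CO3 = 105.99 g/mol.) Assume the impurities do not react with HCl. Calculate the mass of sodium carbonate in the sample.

n(HCl) added = 0.02544 × 1.082 = 0.02753 mol
n(NaOH) used in back-titration = 0.02556 × 0.4014 = 0.01026 mol
n(HCl) left over = 0.01026 mol (1:1 ratio)
n(HCl) consumed by analyte = 0.02753 − 0.01026 = 0.01727 mol
From the 1:2 ratio, n(Na2CO3) = 1/2 × 0.01727 = 8.633 × 10^-3 mol
mass of Na2CO3 = 8.633 × 10^-3 × 105.99 = 0.9150 g

0.9150 g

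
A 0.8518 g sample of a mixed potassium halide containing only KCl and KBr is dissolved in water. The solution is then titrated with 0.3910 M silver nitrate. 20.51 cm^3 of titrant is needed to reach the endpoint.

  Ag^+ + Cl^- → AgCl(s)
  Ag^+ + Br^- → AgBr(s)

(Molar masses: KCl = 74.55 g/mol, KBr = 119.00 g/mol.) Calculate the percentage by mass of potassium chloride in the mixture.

20.18 %

n(AgNO3) = 0.02051 × 0.3910 = 8.019 × 10^-3 mol
Let x = n(KCl), y = n(KBr).
Titrant: 1x + 1y = 8.019 × 10^-3;  mass: 74.55x + 119.00y = 0.8518
Solving, x = 2.306 × 10^-3 mol, y = 5.713 × 10^-3 mol
mass of KCl = 2.306 × 10^-3 × 74.55 = 0.1719 g
% KCl = 0.1719 / 0.8518 × 100 = 20.18 %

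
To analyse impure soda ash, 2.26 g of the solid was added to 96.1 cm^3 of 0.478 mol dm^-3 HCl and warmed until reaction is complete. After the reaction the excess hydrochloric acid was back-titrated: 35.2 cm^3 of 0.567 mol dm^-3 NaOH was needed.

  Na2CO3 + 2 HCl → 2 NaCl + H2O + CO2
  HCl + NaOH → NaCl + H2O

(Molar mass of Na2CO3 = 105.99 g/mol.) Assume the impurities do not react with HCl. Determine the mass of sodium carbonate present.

1.38 g

n(HCl) added = 0.0961 × 0.478 = 0.0459 mol
n(NaOH) used in back-titration = 0.0352 × 0.567 = 0.0200 mol
n(HCl) left over = 0.0200 mol (1:1 ratio)
n(HCl) consumed by analyte = 0.0459 − 0.0200 = 0.0260 mol
From the 1:2 ratio, n(Na2CO3) = 1/2 × 0.0260 = 0.0130 mol
mass of Na2CO3 = 0.0130 × 105.99 = 1.38 g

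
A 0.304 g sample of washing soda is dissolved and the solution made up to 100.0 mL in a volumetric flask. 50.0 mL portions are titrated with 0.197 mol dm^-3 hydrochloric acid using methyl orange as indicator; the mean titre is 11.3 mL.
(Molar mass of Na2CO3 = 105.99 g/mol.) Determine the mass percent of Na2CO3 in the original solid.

77.6 %

Na2CO3 + 2 HCl → 2 NaCl + H2O + CO2
n(HCl) per titration = 0.0113 × 0.197 = 2.23 × 10^-3 mol
From the 1:2 ratio, n(Na2CO3) in each aliquot = 1/2 × 2.23 × 10^-3 = 1.11 × 10^-3 mol
n(Na2CO3) in the whole flask = 1.11 × 10^-3 × 100.0/50.0 = 2.23 × 10^-3 mol
mass of Na2CO3 = 2.23 × 10^-3 × 105.99 = 0.236 g
% Na2CO3 = 0.236 / 0.304 × 100 = 77.6 %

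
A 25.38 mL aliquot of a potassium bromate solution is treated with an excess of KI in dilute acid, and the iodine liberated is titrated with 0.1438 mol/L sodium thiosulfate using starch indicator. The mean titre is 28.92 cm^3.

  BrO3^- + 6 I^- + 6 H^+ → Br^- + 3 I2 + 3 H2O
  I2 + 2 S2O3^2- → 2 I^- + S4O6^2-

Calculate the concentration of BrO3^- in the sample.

0.02731 mol/L

n(S2O3^2-) = 0.02892 × 0.1438 = 4.159 × 10^-3 mol
n(I2) = n(S2O3^2-)/2 = 2.079 × 10^-3 mol
From the 1:3 ratio, n(BrO3^-) in the aliquot = 1/3 × 2.079 × 10^-3 = 6.931 × 10^-4 mol
[BrO3^-] = 6.931 × 10^-4 / 0.02538 = 0.02731 mol/L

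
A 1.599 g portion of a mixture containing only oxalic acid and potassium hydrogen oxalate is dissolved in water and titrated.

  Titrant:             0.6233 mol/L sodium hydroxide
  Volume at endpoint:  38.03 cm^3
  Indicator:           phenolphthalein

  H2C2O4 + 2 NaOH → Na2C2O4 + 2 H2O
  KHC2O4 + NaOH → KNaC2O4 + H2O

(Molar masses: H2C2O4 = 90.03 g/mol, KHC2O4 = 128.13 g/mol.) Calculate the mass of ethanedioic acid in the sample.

0.7789 g

n(NaOH) = 0.03803 × 0.6233 = 0.02370 mol
Let x = n(H2C2O4), y = n(KHC2O4).
Titrant: 2x + 1y = 0.02370;  mass: 90.03x + 128.13y = 1.599
Solving, x = 8.652 × 10^-3 mol, y = 6.400 × 10^-3 mol
mass of H2C2O4 = 8.652 × 10^-3 × 90.03 = 0.7789 g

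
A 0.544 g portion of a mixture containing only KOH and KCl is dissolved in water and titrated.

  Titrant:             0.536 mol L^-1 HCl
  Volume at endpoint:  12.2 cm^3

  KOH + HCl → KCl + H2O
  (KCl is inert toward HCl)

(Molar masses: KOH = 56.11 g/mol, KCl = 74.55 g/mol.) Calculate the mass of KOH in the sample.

n(HCl) = 0.0122 × 0.536 = 6.54 × 10^-3 mol
Let x = n(KOH), y = n(KCl).
Titrant: 1x = 6.54 × 10^-3;  mass: 56.11x + 74.55y = 0.544
Solving, x = 6.54 × 10^-3 mol, y = 2.38 × 10^-3 mol
mass of KOH = 6.54 × 10^-3 × 56.11 = 0.367 g

0.367 g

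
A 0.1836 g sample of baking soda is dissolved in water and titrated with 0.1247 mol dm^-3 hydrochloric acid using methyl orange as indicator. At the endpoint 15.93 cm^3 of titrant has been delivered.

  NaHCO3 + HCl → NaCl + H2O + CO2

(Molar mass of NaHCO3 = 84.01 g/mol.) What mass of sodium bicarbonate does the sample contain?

0.1669 g

n(HCl) = 0.01593 L × 0.1247 mol/L = 1.986 × 10^-3 mol
n(NaHCO3) = 1.986 × 10^-3 mol (1:1 ratio)
mass of NaHCO3 = 1.986 × 10^-3 × 84.01 g/mol = 0.1669 g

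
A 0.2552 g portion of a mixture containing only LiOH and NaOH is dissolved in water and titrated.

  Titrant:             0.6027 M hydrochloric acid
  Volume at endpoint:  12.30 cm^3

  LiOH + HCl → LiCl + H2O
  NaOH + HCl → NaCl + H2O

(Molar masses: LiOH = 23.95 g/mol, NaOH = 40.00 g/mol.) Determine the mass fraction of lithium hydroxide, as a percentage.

n(HCl) = 0.01230 × 0.6027 = 7.413 × 10^-3 mol
Let x = n(LiOH), y = n(NaOH).
Titrant: 1x + 1y = 7.413 × 10^-3;  mass: 23.95x + 40.00y = 0.2552
Solving, x = 2.575 × 10^-3 mol, y = 4.838 × 10^-3 mol
mass of LiOH = 2.575 × 10^-3 × 23.95 = 0.06167 g
% LiOH = 0.06167 / 0.2552 × 100 = 24.17 %

24.17 %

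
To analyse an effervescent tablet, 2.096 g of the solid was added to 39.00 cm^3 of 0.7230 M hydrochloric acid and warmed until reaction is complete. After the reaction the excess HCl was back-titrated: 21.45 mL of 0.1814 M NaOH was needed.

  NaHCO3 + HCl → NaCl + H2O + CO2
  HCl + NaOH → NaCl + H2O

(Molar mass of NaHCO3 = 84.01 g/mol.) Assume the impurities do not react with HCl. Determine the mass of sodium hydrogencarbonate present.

n(HCl) added = 0.03900 × 0.7230 = 0.02820 mol
n(NaOH) used in back-titration = 0.02145 × 0.1814 = 3.891 × 10^-3 mol
n(HCl) left over = 3.891 × 10^-3 mol (1:1 ratio)
n(HCl) consumed by analyte = 0.02820 − 3.891 × 10^-3 = 0.02431 mol
n(NaHCO3) = 0.02431 mol (1:1 ratio)
mass of NaHCO3 = 0.02431 × 84.01 = 2.042 g

2.042 g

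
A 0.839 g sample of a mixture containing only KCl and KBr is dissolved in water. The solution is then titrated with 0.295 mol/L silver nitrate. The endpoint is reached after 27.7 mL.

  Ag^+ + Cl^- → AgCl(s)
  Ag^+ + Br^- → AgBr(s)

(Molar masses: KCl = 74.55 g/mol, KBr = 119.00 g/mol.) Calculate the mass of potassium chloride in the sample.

0.224 g

n(AgNO3) = 0.0277 × 0.295 = 8.17 × 10^-3 mol
Let x = n(KCl), y = n(KBr).
Titrant: 1x + 1y = 8.17 × 10^-3;  mass: 74.55x + 119.00y = 0.839
Solving, x = 3.00 × 10^-3 mol, y = 5.17 × 10^-3 mol
mass of KCl = 3.00 × 10^-3 × 74.55 = 0.224 g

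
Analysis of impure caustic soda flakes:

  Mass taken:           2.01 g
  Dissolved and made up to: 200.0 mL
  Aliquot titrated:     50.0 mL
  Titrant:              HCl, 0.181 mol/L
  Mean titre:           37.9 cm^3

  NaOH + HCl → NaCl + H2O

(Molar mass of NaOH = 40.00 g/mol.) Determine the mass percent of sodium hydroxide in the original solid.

54.6 %

n(HCl) per titration = 0.0379 × 0.181 = 6.86 × 10^-3 mol
n(NaOH) in each aliquot = 6.86 × 10^-3 mol (1:1 ratio)
n(NaOH) in the whole flask = 6.86 × 10^-3 × 200.0/50.0 = 0.0274 mol
mass of NaOH = 0.0274 × 40.00 = 1.10 g
% NaOH = 1.10 / 2.01 × 100 = 54.6 %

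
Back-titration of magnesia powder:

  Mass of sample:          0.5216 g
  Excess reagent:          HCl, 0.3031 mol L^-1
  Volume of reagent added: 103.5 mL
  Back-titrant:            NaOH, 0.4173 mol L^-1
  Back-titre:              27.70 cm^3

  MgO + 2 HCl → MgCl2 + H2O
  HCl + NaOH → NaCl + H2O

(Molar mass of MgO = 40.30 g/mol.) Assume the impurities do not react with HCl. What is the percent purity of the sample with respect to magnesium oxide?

76.53 %

n(HCl) added = 0.1035 × 0.3031 = 0.03137 mol
n(NaOH) used in back-titration = 0.02770 × 0.4173 = 0.01156 mol
n(HCl) left over = 0.01156 mol (1:1 ratio)
n(HCl) consumed by analyte = 0.03137 − 0.01156 = 0.01981 mol
From the 1:2 ratio, n(MgO) = 1/2 × 0.01981 = 9.906 × 10^-3 mol
mass of MgO = 9.906 × 10^-3 × 40.30 = 0.3992 g
% MgO = 0.3992 / 0.5216 × 100 = 76.53 %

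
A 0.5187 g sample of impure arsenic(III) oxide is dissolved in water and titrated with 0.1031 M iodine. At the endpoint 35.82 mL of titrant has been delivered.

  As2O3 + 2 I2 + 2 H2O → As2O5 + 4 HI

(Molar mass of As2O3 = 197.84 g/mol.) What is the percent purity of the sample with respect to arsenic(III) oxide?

70.43 %

n(I2) = 0.03582 L × 0.1031 mol/L = 3.693 × 10^-3 mol
From the 1:2 ratio, n(As2O3) = 1/2 × 3.693 × 10^-3 = 1.847 × 10^-3 mol
mass of As2O3 = 1.847 × 10^-3 × 197.84 g/mol = 0.3653 g
% As2O3 = 0.3653 / 0.5187 × 100 = 70.43 %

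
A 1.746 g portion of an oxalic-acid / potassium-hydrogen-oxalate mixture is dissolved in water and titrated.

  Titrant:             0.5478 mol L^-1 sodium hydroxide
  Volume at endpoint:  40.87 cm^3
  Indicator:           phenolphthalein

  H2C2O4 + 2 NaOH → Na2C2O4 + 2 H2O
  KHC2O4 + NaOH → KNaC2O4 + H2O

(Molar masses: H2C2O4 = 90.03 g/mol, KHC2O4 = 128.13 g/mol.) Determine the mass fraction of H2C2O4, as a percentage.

n(NaOH) = 0.04087 × 0.5478 = 0.02239 mol
Let x = n(H2C2O4), y = n(KHC2O4).
Titrant: 2x + 1y = 0.02239;  mass: 90.03x + 128.13y = 1.746
Solving, x = 6.754 × 10^-3 mol, y = 8.881 × 10^-3 mol
mass of H2C2O4 = 6.754 × 10^-3 × 90.03 = 0.6080 g
% H2C2O4 = 0.6080 / 1.746 × 100 = 34.82 %

34.82 %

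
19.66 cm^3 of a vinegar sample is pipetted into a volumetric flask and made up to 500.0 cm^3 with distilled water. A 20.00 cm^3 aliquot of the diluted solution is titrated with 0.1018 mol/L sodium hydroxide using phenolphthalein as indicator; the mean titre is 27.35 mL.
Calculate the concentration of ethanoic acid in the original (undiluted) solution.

3.540 mol/L

CH3COOH + NaOH → CH3COONa + H2O
n(NaOH) = 0.02735 × 0.1018 = 2.784 × 10^-3 mol
n(CH3COOH) in the aliquot = 2.784 × 10^-3 mol (1:1 ratio)
[CH3COOH]_dilute = 2.784 × 10^-3 / 0.02000 = 0.1392 mol/L
Dilution factor = 500.0 / 19.66 = 25.43
[CH3COOH]_stock = 0.1392 × 25.43 = 3.540 mol/L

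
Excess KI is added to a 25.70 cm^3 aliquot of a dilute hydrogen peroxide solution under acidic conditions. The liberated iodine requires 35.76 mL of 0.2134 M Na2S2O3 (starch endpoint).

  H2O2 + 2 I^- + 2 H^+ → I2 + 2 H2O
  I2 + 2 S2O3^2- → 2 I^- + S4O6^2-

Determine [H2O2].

0.1485 M

n(S2O3^2-) = 0.03576 × 0.2134 = 7.631 × 10^-3 mol
n(I2) = n(S2O3^2-)/2 = 3.816 × 10^-3 mol
n(H2O2) in the aliquot = 3.816 × 10^-3 mol (1:1 ratio)
[H2O2] = 3.816 × 10^-3 / 0.02570 = 0.1485 mol/L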